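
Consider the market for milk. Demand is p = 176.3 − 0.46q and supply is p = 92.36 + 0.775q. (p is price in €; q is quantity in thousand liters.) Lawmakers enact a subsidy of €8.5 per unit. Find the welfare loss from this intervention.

€29.25 thousand

Competitive equilibrium: 176.3 − 0.46q = 92.36 + 0.775q → q* = 67.9676, p* = 145.0349.
The subsidy lowers effective supply by 8.5: p = 83.86 + 0.775q.
New quantity: 176.3 − 0.46q = 83.86 + 0.775q → q' = 74.8502.
Overproduction Δq = 74.8502 − 67.9676 = 6.8826; wedge = subsidy = 8.5.
DWL = ½ × 6.8826 × 8.5 = €29.25 thousand.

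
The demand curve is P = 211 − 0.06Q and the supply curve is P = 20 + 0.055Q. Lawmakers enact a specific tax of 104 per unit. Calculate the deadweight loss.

Competitive equilibrium: 211 − 0.06Q = 20 + 0.055Q → Q* = 1660.8696, P* = 111.3478.
With the tax, the buyer price exceeds the seller price by 104: (211 − 0.06Q) − (20 + 0.055Q) = 104 → Q' = 756.5217.
ΔQ = 1660.8696 − 756.5217 = 904.3479; the wedge equals the tax, 104.
Welfare loss = ½ × 904.3479 × 104 = 47026.09.

47026.09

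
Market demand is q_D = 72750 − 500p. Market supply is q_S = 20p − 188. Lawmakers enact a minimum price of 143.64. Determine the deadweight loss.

In inverse form: demand p = 145.5 − 0.002q, supply p = 9.4 + 0.05q.
Competitive equilibrium: 145.5 − 0.002q = 9.4 + 0.05q → q* = 2617.3077, p* = 140.2654.
At the floor p = 143.64, quantity demanded = (145.5 − 143.64)/0.002 = 930.
Sellers' marginal cost at q' = 930: 9.4 + 0.05·930 = 55.9.
Δq = 2617.3077 − 930 = 1687.3077; wedge = 143.64 − 55.9 = 87.74.
Welfare loss = ½ × 1687.3077 × 87.74 = 74022.19.

74022.19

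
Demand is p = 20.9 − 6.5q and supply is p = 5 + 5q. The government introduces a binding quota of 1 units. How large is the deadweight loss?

0.84

Competitive equilibrium: 20.9 − 6.5q = 5 + 5q → q* = 1.3826, p* = 11.913.
At q = 1: demand price = 20.9 − 6.5·1 = 14.4; supply price = 5 + 5·1 = 10.
Δq = 1.3826 − 1 = 0.3826; wedge = 14.4 − 10 = 4.4.
The triangle = ½ × 0.3826 × 4.4 = 0.84.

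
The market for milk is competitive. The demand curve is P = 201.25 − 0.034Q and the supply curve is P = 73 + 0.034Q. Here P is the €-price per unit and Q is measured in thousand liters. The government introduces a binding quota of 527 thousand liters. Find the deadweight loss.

€62796.67 thousand

Competitive equilibrium: 201.25 − 0.034Q = 73 + 0.034Q → Q* = 1886.0294, P* = 137.125.
At Q = 527: demand price = 201.25 − 0.034·527 = 183.332; supply price = 73 + 0.034·527 = 90.918.
ΔQ = 1886.0294 − 527 = 1359.0294; wedge = 183.332 − 90.918 = 92.414.
Deadweight loss = ½ × 1359.0294 × 92.414 = €62796.67 thousand.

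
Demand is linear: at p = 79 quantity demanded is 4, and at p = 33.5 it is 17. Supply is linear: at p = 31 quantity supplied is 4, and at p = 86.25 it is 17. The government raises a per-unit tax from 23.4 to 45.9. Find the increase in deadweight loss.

100.60

Demand slope = (33.5 − 79)/(17 − 4) = −3.5, so p = 93 − 3.5q.
Supply slope = (86.25 − 31)/(17 − 4) = 4.25, so p = 14 + 4.25q.
Competitive equilibrium: 93 − 3.5q = 14 + 4.25q → q* = 10.1935, p* = 57.3226.
For a per-unit tax t: Δq = t/7.75, so DWL = ½·t·(t/7.75) = t²/15.5.
At t = 23.4: DWL = 35.326. At t = 45.9: DWL = 135.923.
Increase = 135.923 − 35.326 = 100.60.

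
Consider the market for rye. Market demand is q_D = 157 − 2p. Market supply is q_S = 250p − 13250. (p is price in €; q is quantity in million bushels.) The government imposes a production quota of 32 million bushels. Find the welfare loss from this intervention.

In inverse form: demand p = 78.5 − 0.5q, supply p = 53 + 0.004q.
Competitive equilibrium: 78.5 − 0.5q = 53 + 0.004q → q* = 50.5952, p* = 53.2024.
At q = 32: demand price = 78.5 − 0.5·32 = 62.5; supply price = 53 + 0.004·32 = 53.128.
Δq = 50.5952 − 32 = 18.5952; wedge = 62.5 − 53.128 = 9.372.
Deadweight loss = ½ × 18.5952 × 9.372 = €87.14 million.

€87.14 million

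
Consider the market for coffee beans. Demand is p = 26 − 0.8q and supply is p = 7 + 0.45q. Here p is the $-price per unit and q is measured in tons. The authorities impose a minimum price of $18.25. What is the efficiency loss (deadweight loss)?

Competitive equilibrium: 26 − 0.8q = 7 + 0.45q → q* = 15.2, p* = 13.84.
At the floor p = 18.25, quantity demanded = (26 − 18.25)/0.8 = 9.6875.
Sellers' marginal cost at q' = 9.6875: 7 + 0.45·9.6875 = 11.3594.
Δq = 15.2 − 9.6875 = 5.5125; wedge = 18.25 − 11.3594 = 6.8906.
Welfare loss = ½ × 5.5125 × 6.8906 = $18.99.

$18.99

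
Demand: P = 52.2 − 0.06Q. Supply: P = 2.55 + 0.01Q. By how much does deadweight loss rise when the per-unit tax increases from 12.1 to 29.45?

5149.23

Competitive equilibrium: 52.2 − 0.06Q = 2.55 + 0.01Q → Q* = 709.2857, P* = 9.6429.
For a per-unit tax t: ΔQ = t/0.07, so DWL = ½·t·(t/0.07) = t²/0.14.
At t = 12.1: DWL = 1045.786. At t = 29.45: DWL = 6195.018.
Increase = 6195.018 − 1045.786 = 5149.23.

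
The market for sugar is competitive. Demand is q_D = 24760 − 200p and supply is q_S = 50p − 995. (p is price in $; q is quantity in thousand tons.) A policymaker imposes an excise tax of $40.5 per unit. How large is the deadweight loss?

$32805 thousand

In inverse form: demand p = 123.8 − 0.005q, supply p = 19.9 + 0.02q.
Competitive equilibrium: 123.8 − 0.005q = 19.9 + 0.02q → q* = 4156, p* = 103.02.
With the tax, the buyer price exceeds the seller price by 40.5: (123.8 − 0.005q) − (19.9 + 0.02q) = 40.5 → q' = 2536.
Δq = 4156 − 2536 = 1620; the wedge equals the tax, 40.5.
DWL = ½ × 1620 × 40.5 = $32805 thousand.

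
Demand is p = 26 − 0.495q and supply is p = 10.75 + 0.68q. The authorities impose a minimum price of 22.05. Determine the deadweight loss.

14.68

Competitive equilibrium: 26 − 0.495q = 10.75 + 0.68q → q* = 12.9787, p* = 19.5755.
At the floor p = 22.05, quantity demanded = (26 − 22.05)/0.495 = 7.9798.
Sellers' marginal cost at q' = 7.9798: 10.75 + 0.68·7.9798 = 16.1763.
Δq = 12.9787 − 7.9798 = 4.9989; wedge = 22.05 − 16.1763 = 5.8737.
The triangle = ½ × 4.9989 × 5.8737 = 14.68.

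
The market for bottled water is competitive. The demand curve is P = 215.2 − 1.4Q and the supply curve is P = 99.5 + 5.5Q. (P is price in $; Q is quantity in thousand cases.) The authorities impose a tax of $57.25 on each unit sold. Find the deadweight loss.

$237.50 thousand

Competitive equilibrium: 215.2 − 1.4Q = 99.5 + 5.5Q → Q* = 16.7681, P* = 191.7246.
With the tax, the buyer price exceeds the seller price by 57.25: (215.2 − 1.4Q) − (99.5 + 5.5Q) = 57.25 → Q' = 8.471.
ΔQ = 16.7681 − 8.471 = 8.2971; the wedge equals the tax, 57.25.
DWL = ½ × 8.2971 × 57.25 = $237.50 thousand.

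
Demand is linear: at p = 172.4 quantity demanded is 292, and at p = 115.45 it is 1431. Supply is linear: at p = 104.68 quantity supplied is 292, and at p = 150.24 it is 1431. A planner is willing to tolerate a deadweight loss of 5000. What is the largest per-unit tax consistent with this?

Demand slope = (115.45 − 172.4)/(1431 − 292) = −0.05, so p = 187 − 0.05q.
Supply slope = (150.24 − 104.68)/(1431 − 292) = 0.04, so p = 93 + 0.04q.
Competitive equilibrium: 187 − 0.05q = 93 + 0.04q → q* = 1044.4444, p* = 134.7778.
A tax t gives Δq = t/0.09 and wedge t, so DWL = t²/0.18.
t²/0.18 = 5000 → t² = 900 → t = 30.

30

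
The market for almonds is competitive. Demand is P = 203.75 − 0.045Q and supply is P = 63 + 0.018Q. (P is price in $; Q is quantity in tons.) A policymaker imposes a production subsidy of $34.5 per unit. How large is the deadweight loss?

Competitive equilibrium: 203.75 − 0.045Q = 63 + 0.018Q → Q* = 2234.127, P* = 103.2143.
The subsidy lowers effective supply by 34.5: P = 28.5 + 0.018Q.
New quantity: 203.75 − 0.045Q = 28.5 + 0.018Q → Q' = 2781.746.
Overproduction ΔQ = 2781.746 − 2234.127 = 547.619; wedge = subsidy = 34.5.
The triangle = ½ × 547.619 × 34.5 = $9446.43.

$9446.43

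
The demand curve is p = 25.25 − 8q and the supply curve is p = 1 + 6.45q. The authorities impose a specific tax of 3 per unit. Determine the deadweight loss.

Competitive equilibrium: 25.25 − 8q = 1 + 6.45q → q* = 1.6782, p* = 11.8244.
With the tax, the buyer price exceeds the seller price by 3: (25.25 − 8q) − (1 + 6.45q) = 3 → q' = 1.4706.
Δq = 1.6782 − 1.4706 = 0.2076; the wedge equals the tax, 3.
The triangle = ½ × 0.2076 × 3 = 0.31.

0.31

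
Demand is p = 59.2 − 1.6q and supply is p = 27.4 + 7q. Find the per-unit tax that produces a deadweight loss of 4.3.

8.6

Competitive equilibrium: 59.2 − 1.6q = 27.4 + 7q → q* = 3.6977, p* = 53.2837.
A tax t gives Δq = t/8.6 and wedge t, so DWL = t²/17.2.
t²/17.2 = 4.3 → t² = 73.96 → t = 8.6.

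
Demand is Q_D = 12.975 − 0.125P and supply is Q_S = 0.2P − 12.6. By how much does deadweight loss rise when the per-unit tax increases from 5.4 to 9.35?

In inverse form: demand P = 103.8 − 8Q, supply P = 63 + 5Q.
Competitive equilibrium: 103.8 − 8Q = 63 + 5Q → Q* = 3.1385, P* = 78.6923.
For a per-unit tax t: ΔQ = t/13, so DWL = ½·t·(t/13) = t²/26.
At t = 5.4: DWL = 1.122. At t = 9.35: DWL = 3.362.
Increase = 3.362 − 1.122 = 2.24.

2.24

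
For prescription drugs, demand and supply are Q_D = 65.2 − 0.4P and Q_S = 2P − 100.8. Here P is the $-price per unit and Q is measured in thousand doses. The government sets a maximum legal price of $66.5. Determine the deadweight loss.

$42.67 thousand

In inverse form: demand P = 163 − 2.5Q, supply P = 50.4 + 0.5Q.
Competitive equilibrium: 163 − 2.5Q = 50.4 + 0.5Q → Q* = 37.5333, P* = 69.1667.
At the ceiling P = 66.5, quantity supplied = (66.5 − 50.4)/0.5 = 32.2.
Willingness to pay at Q' = 32.2: 163 − 2.5·32.2 = 82.5.
ΔQ = 37.5333 − 32.2 = 5.3333; wedge = 82.5 − 66.5 = 16.
The triangle = ½ × 5.3333 × 16 = $42.67 thousand.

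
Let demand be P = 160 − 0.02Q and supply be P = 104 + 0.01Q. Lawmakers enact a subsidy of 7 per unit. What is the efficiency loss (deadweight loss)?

816.67

Competitive equilibrium: 160 − 0.02Q = 104 + 0.01Q → Q* = 1866.6667, P* = 122.6667.
The subsidy lowers effective supply by 7: P = 97 + 0.01Q.
New quantity: 160 − 0.02Q = 97 + 0.01Q → Q' = 2100.
Overproduction ΔQ = 2100 − 1866.6667 = 233.3333; wedge = subsidy = 7.
DWL = ½ × 233.3333 × 7 = 816.67.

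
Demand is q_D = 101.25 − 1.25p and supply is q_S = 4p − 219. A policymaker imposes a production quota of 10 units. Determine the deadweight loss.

In inverse form: demand p = 81 − 0.8q, supply p = 54.75 + 0.25q.
Competitive equilibrium: 81 − 0.8q = 54.75 + 0.25q → q* = 25, p* = 61.
At q = 10: demand price = 81 − 0.8·10 = 73; supply price = 54.75 + 0.25·10 = 57.25.
Δq = 25 − 10 = 15; wedge = 73 − 57.25 = 15.75.
Deadweight loss = ½ × 15 × 15.75 = 118.125.

118.125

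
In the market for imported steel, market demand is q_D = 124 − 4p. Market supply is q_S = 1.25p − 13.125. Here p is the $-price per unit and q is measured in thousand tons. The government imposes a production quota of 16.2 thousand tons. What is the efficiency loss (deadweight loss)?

In inverse form: demand p = 31 − 0.25q, supply p = 10.5 + 0.8q.
Competitive equilibrium: 31 − 0.25q = 10.5 + 0.8q → q* = 19.5238, p* = 26.119.
At q = 16.2: demand price = 31 − 0.25·16.2 = 26.95; supply price = 10.5 + 0.8·16.2 = 23.46.
Δq = 19.5238 − 16.2 = 3.3238; wedge = 26.95 − 23.46 = 3.49.
DWL = ½ × 3.3238 × 3.49 = $5.80 thousand.

$5.80 thousand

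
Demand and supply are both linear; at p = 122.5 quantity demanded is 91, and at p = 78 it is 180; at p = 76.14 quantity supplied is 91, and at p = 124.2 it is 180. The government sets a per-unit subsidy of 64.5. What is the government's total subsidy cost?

Demand slope = (78 − 122.5)/(180 − 91) = −0.5, so p = 168 − 0.5q.
Supply slope = (124.2 − 76.14)/(180 − 91) = 0.54, so p = 27 + 0.54q.
Competitive equilibrium: 168 − 0.5q = 27 + 0.54q → q* = 135.5769, p* = 100.2115.
The subsidy lowers effective supply by 64.5: p = 0.54q − 37.5.
New quantity: 168 − 0.5q = 0.54q − 37.5 → q' = 197.5962.
Total subsidy cost = 64.5 × 197.5962 = 12744.95.

12744.95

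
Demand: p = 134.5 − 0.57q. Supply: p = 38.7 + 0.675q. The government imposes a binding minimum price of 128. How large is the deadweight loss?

Competitive equilibrium: 134.5 − 0.57q = 38.7 + 0.675q → q* = 76.9478, p* = 90.6398.
At the floor p = 128, quantity demanded = (134.5 − 128)/0.57 = 11.4035.
Sellers' marginal cost at q' = 11.4035: 38.7 + 0.675·11.4035 = 46.3974.
Δq = 76.9478 − 11.4035 = 65.5443; wedge = 128 − 46.3974 = 81.6026.
The triangle = ½ × 65.5443 × 81.6026 = 2674.29.

2674.29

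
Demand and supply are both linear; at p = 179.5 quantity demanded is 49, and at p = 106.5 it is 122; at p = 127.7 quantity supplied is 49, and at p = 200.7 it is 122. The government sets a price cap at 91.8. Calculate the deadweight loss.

Demand slope = (106.5 − 179.5)/(122 − 49) = −1, so p = 228.5 − q.
Supply slope = (200.7 − 127.7)/(122 − 49) = 1, so p = 78.7 + q.
Competitive equilibrium: 228.5 − q = 78.7 + q → q* = 74.9, p* = 153.6.
At the ceiling p = 91.8, quantity supplied = (91.8 − 78.7)/1 = 13.1.
Willingness to pay at q' = 13.1: 228.5 − 1·13.1 = 215.4.
Δq = 74.9 − 13.1 = 61.8; wedge = 215.4 − 91.8 = 123.6.
The triangle = ½ × 61.8 × 123.6 = 3819.24.

3819.24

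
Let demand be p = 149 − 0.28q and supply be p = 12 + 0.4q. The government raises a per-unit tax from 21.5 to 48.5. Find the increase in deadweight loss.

Competitive equilibrium: 149 − 0.28q = 12 + 0.4q → q* = 201.4706, p* = 92.5882.
For a per-unit tax t: Δq = t/0.68, so DWL = ½·t·(t/0.68) = t²/1.36.
At t = 21.5: DWL = 339.89. At t = 48.5: DWL = 1729.596.
Increase = 1729.596 − 339.89 = 1389.71.

1389.71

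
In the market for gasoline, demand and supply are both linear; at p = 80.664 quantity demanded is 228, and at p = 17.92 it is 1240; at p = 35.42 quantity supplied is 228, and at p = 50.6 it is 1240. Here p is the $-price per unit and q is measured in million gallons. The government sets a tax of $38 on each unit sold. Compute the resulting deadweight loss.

Demand slope = (17.92 − 80.664)/(1240 − 228) = −0.062, so p = 94.8 − 0.062q.
Supply slope = (50.6 − 35.42)/(1240 − 228) = 0.015, so p = 32 + 0.015q.
Competitive equilibrium: 94.8 − 0.062q = 32 + 0.015q → q* = 815.5844, p* = 44.2338.
With the tax, the buyer price exceeds the seller price by 38: (94.8 − 0.062q) − (32 + 0.015q) = 38 → q' = 322.0779.
Δq = 815.5844 − 322.0779 = 493.5065; the wedge equals the tax, 38.
The triangle = ½ × 493.5065 × 38 = $9376.62 million.

$9376.62 million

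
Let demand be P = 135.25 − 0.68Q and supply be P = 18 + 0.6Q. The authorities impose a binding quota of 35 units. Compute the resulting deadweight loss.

2050.39

Competitive equilibrium: 135.25 − 0.68Q = 18 + 0.6Q → Q* = 91.6016, P* = 72.9609.
At Q = 35: demand price = 135.25 − 0.68·35 = 111.45; supply price = 18 + 0.6·35 = 39.
ΔQ = 91.6016 − 35 = 56.6016; wedge = 111.45 − 39 = 72.45.
Deadweight loss = ½ × 56.6016 × 72.45 = 2050.39.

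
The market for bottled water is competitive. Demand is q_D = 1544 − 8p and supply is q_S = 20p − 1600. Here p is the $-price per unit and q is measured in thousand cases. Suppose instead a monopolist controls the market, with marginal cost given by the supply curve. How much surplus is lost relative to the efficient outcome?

$6333.83 thousand

In inverse form: demand p = 193 − 0.125q, supply p = 80 + 0.05q.
Competitive equilibrium: 193 − 0.125q = 80 + 0.05q → q* = 645.71429, p* = 112.28571.
Marginal revenue: MR = 193 − 0.25q. Set MR = MC: 193 − 0.25q = 80 + 0.05q → q_m = 376.66667.
Price p_m = 193 − 0.125·376.66667 = 145.91667; MC(q_m) = 80 + 0.05·376.66667 = 98.83333.
Competitive q* = 645.71429, so Δq = 269.04762; wedge = 145.91667 − 98.83333 = 47.08334.
The triangle = ½ × 269.04762 × 47.08334 = $6333.83 thousand.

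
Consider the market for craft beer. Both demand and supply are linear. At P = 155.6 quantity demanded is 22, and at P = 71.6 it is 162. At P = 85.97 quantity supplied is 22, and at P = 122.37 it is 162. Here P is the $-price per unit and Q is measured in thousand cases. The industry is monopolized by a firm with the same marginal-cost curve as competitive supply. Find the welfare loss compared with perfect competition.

$769.92 thousand

Demand slope = (71.6 − 155.6)/(162 − 22) = −0.6, so P = 168.8 − 0.6Q.
Supply slope = (122.37 − 85.97)/(162 − 22) = 0.26, so P = 80.25 + 0.26Q.
Competitive equilibrium: 168.8 − 0.6Q = 80.25 + 0.26Q → Q* = 102.9651, P* = 107.0209.
Marginal revenue: MR = 168.8 − 1.2Q. Set MR = MC: 168.8 − 1.2Q = 80.25 + 0.26Q → Q_m = 60.6507.
Price P_m = 168.8 − 0.6·60.6507 = 132.4096; MC(Q_m) = 80.25 + 0.26·60.6507 = 96.0192.
Competitive Q* = 102.9651, so ΔQ = 42.3144; wedge = 132.4096 − 96.0192 = 36.3904.
Deadweight loss = ½ × 42.3144 × 36.3904 = $769.92 thousand.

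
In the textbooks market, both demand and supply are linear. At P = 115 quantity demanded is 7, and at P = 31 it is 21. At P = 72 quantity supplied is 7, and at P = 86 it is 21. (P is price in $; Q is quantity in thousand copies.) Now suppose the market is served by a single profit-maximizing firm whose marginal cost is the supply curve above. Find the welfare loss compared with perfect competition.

Demand slope = (31 − 115)/(21 − 7) = −6, so P = 157 − 6Q.
Supply slope = (86 − 72)/(21 − 7) = 1, so P = 65 + Q.
Competitive equilibrium: 157 − 6Q = 65 + Q → Q* = 13.14286, P* = 78.14286.
Marginal revenue: MR = 157 − 12Q. Set MR = MC: 157 − 12Q = 65 + Q → Q_m = 7.07692.
Price P_m = 157 − 6·7.07692 = 114.53848; MC(Q_m) = 65 + 1·7.07692 = 72.07692.
Competitive Q* = 13.14286, so ΔQ = 6.06594; wedge = 114.53848 − 72.07692 = 42.46156.
Welfare loss = ½ × 6.06594 × 42.46156 = $128.78 thousand.

$128.78 thousand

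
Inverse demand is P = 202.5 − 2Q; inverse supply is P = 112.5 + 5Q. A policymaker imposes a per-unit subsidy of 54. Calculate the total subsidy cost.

1110.86

Competitive equilibrium: 202.5 − 2Q = 112.5 + 5Q → Q* = 12.8571, P* = 176.7857.
The subsidy lowers effective supply by 54: P = 58.5 + 5Q.
New quantity: 202.5 − 2Q = 58.5 + 5Q → Q' = 20.5714.
Total subsidy cost = 54 × 20.5714 = 1110.86.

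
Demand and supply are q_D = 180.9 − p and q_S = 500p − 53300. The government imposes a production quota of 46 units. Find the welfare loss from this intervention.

397.05

In inverse form: demand p = 180.9 − q, supply p = 106.6 + 0.002q.
Competitive equilibrium: 180.9 − q = 106.6 + 0.002q → q* = 74.1517, p* = 106.7483.
At q = 46: demand price = 180.9 − 1·46 = 134.9; supply price = 106.6 + 0.002·46 = 106.692.
Δq = 74.1517 − 46 = 28.1517; wedge = 134.9 − 106.692 = 28.208.
Deadweight loss = ½ × 28.1517 × 28.208 = 397.05.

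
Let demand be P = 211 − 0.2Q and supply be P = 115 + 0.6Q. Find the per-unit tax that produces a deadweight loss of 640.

32

Competitive equilibrium: 211 − 0.2Q = 115 + 0.6Q → Q* = 120, P* = 187.
A tax t gives ΔQ = t/0.8 and wedge t, so DWL = t²/1.6.
t²/1.6 = 640 → t² = 1024 → t = 32.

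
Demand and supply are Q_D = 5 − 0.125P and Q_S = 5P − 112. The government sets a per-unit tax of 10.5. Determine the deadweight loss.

In inverse form: demand P = 40 − 8Q, supply P = 22.4 + 0.2Q.
Competitive equilibrium: 40 − 8Q = 22.4 + 0.2Q → Q* = 2.1463, P* = 22.8293.
With the tax, the buyer price exceeds the seller price by 10.5: (40 − 8Q) − (22.4 + 0.2Q) = 10.5 → Q' = 0.8659.
ΔQ = 2.1463 − 0.8659 = 1.2804; the wedge equals the tax, 10.5.
Deadweight loss = ½ × 1.2804 × 10.5 = 6.72.

6.72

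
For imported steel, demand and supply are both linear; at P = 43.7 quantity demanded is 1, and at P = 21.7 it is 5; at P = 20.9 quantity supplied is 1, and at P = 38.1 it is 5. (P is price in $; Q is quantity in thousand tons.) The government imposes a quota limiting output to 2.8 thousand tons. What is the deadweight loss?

$1.36 thousand

Demand slope = (21.7 − 43.7)/(5 − 1) = −5.5, so P = 49.2 − 5.5Q.
Supply slope = (38.1 − 20.9)/(5 − 1) = 4.3, so P = 16.6 + 4.3Q.
Competitive equilibrium: 49.2 − 5.5Q = 16.6 + 4.3Q → Q* = 3.3265, P* = 30.9041.
At Q = 2.8: demand price = 49.2 − 5.5·2.8 = 33.8; supply price = 16.6 + 4.3·2.8 = 28.64.
ΔQ = 3.3265 − 2.8 = 0.5265; wedge = 33.8 − 28.64 = 5.16.
The triangle = ½ × 0.5265 × 5.16 = $1.36 thousand.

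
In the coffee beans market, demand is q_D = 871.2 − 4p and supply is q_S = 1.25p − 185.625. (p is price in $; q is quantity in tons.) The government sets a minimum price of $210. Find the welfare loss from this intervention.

In inverse form: demand p = 217.8 − 0.25q, supply p = 148.5 + 0.8q.
Competitive equilibrium: 217.8 − 0.25q = 148.5 + 0.8q → q* = 66, p* = 201.3.
At the floor p = 210, quantity demanded = (217.8 − 210)/0.25 = 31.2.
Sellers' marginal cost at q' = 31.2: 148.5 + 0.8·31.2 = 173.46.
Δq = 66 − 31.2 = 34.8; wedge = 210 − 173.46 = 36.54.
Welfare loss = ½ × 34.8 × 36.54 = $635.796.

$635.796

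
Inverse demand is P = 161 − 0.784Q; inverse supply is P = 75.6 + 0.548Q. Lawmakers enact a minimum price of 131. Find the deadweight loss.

445

Competitive equilibrium: 161 − 0.784Q = 75.6 + 0.548Q → Q* = 64.114114, P* = 110.734535.
At the floor P = 131, quantity demanded = (161 − 131)/0.784 = 38.265306.
Sellers' marginal cost at Q' = 38.265306: 75.6 + 0.548·38.265306 = 96.569388.
ΔQ = 64.114114 − 38.265306 = 25.848808; wedge = 131 − 96.569388 = 34.430612.
DWL = ½ × 25.848808 × 34.430612 = 445.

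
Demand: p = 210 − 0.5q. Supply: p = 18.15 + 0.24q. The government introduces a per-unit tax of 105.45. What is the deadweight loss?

7513.31

Competitive equilibrium: 210 − 0.5q = 18.15 + 0.24q → q* = 259.2568, p* = 80.3716.
With the tax, the buyer price exceeds the seller price by 105.45: (210 − 0.5q) − (18.15 + 0.24q) = 105.45 → q' = 116.7568.
Δq = 259.2568 − 116.7568 = 142.5; the wedge equals the tax, 105.45.
The triangle = ½ × 142.5 × 105.45 = 7513.31.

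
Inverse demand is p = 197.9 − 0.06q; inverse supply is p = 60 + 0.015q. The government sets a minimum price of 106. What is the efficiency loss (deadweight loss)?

3534.34

Competitive equilibrium: 197.9 − 0.06q = 60 + 0.015q → q* = 1838.6667, p* = 87.58.
At the floor p = 106, quantity demanded = (197.9 − 106)/0.06 = 1531.6667.
Sellers' marginal cost at q' = 1531.6667: 60 + 0.015·1531.6667 = 82.975.
Δq = 1838.6667 − 1531.6667 = 307; wedge = 106 − 82.975 = 23.025.
Deadweight loss = ½ × 307 × 23.025 = 3534.34.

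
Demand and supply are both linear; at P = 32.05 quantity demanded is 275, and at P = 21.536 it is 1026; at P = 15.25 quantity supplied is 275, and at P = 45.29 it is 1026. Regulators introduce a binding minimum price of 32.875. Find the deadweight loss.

3697.09

Demand slope = (21.536 − 32.05)/(1026 − 275) = −0.014, so P = 35.9 − 0.014Q.
Supply slope = (45.29 − 15.25)/(1026 − 275) = 0.04, so P = 4.25 + 0.04Q.
Competitive equilibrium: 35.9 − 0.014Q = 4.25 + 0.04Q → Q* = 586.1111, P* = 27.6944.
At the floor P = 32.875, quantity demanded = (35.9 − 32.875)/0.014 = 216.0714.
Sellers' marginal cost at Q' = 216.0714: 4.25 + 0.04·216.0714 = 12.8929.
ΔQ = 586.1111 − 216.0714 = 370.0397; wedge = 32.875 − 12.8929 = 19.9821.
The triangle = ½ × 370.0397 × 19.9821 = 3697.09.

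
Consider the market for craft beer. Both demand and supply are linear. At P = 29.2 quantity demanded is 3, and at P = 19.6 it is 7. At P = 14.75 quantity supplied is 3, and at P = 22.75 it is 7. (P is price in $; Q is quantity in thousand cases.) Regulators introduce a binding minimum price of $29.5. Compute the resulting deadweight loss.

Demand slope = (19.6 − 29.2)/(7 − 3) = −2.4, so P = 36.4 − 2.4Q.
Supply slope = (22.75 − 14.75)/(7 − 3) = 2, so P = 8.75 + 2Q.
Competitive equilibrium: 36.4 − 2.4Q = 8.75 + 2Q → Q* = 6.2841, P* = 21.3182.
At the floor P = 29.5, quantity demanded = (36.4 − 29.5)/2.4 = 2.875.
Sellers' marginal cost at Q' = 2.875: 8.75 + 2·2.875 = 14.5.
ΔQ = 6.2841 − 2.875 = 3.4091; wedge = 29.5 − 14.5 = 15.
DWL = ½ × 3.4091 × 15 = $25.57 thousand.

$25.57 thousand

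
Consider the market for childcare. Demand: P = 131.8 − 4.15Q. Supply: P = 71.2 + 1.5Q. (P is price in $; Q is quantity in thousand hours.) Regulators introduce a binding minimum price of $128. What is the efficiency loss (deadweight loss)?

Competitive equilibrium: 131.8 − 4.15Q = 71.2 + 1.5Q → Q* = 10.7257, P* = 87.2885.
At the floor P = 128, quantity demanded = (131.8 − 128)/4.15 = 0.9157.
Sellers' marginal cost at Q' = 0.9157: 71.2 + 1.5·0.9157 = 72.5736.
ΔQ = 10.7257 − 0.9157 = 9.81; wedge = 128 − 72.5736 = 55.4264.
The triangle = ½ × 9.81 × 55.4264 = $271.87 thousand.

$271.87 thousand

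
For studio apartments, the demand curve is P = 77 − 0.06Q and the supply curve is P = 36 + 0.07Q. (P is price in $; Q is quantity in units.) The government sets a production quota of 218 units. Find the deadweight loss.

Competitive equilibrium: 77 − 0.06Q = 36 + 0.07Q → Q* = 315.3846, P* = 58.0769.
At Q = 218: demand price = 77 − 0.06·218 = 63.92; supply price = 36 + 0.07·218 = 51.26.
ΔQ = 315.3846 − 218 = 97.3846; wedge = 63.92 − 51.26 = 12.66.
Deadweight loss = ½ × 97.3846 × 12.66 = $616.44.

$616.44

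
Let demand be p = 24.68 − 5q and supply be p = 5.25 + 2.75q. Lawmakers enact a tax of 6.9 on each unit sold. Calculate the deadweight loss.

3.07

Competitive equilibrium: 24.68 − 5q = 5.25 + 2.75q → q* = 2.5071, p* = 12.1445.
With the tax, the buyer price exceeds the seller price by 6.9: (24.68 − 5q) − (5.25 + 2.75q) = 6.9 → q' = 1.6168.
Δq = 2.5071 − 1.6168 = 0.8903; the wedge equals the tax, 6.9.
Deadweight loss = ½ × 0.8903 × 6.9 = 3.07.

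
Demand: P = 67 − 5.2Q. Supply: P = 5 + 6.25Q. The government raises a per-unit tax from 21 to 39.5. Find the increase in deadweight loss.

Competitive equilibrium: 67 − 5.2Q = 5 + 6.25Q → Q* = 5.4148, P* = 38.8428.
For a per-unit tax t: ΔQ = t/11.45, so DWL = ½·t·(t/11.45) = t²/22.9.
At t = 21: DWL = 19.258. At t = 39.5: DWL = 68.133.
Increase = 68.133 − 19.258 = 48.88.

48.88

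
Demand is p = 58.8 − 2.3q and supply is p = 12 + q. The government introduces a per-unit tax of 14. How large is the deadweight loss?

29.70

Competitive equilibrium: 58.8 − 2.3q = 12 + q → q* = 14.1818, p* = 26.1818.
With the tax, the buyer price exceeds the seller price by 14: (58.8 − 2.3q) − (12 + q) = 14 → q' = 9.9394.
Δq = 14.1818 − 9.9394 = 4.2424; the wedge equals the tax, 14.
DWL = ½ × 4.2424 × 14 = 29.70.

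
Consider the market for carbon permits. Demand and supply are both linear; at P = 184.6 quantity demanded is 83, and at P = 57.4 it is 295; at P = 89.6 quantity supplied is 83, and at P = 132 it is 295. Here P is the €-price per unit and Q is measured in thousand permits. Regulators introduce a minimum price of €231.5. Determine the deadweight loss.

€15510.47 thousand

Demand slope = (57.4 − 184.6)/(295 − 83) = −0.6, so P = 234.4 − 0.6Q.
Supply slope = (132 − 89.6)/(295 − 83) = 0.2, so P = 73 + 0.2Q.
Competitive equilibrium: 234.4 − 0.6Q = 73 + 0.2Q → Q* = 201.75, P* = 113.35.
At the floor P = 231.5, quantity demanded = (234.4 − 231.5)/0.6 = 4.8333.
Sellers' marginal cost at Q' = 4.8333: 73 + 0.2·4.8333 = 73.9667.
ΔQ = 201.75 − 4.8333 = 196.9167; wedge = 231.5 − 73.9667 = 157.5333.
Welfare loss = ½ × 196.9167 × 157.5333 = €15510.47 thousand.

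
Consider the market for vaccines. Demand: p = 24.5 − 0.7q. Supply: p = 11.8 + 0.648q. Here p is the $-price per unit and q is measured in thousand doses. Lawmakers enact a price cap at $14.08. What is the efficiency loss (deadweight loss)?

$23.48 thousand

Competitive equilibrium: 24.5 − 0.7q = 11.8 + 0.648q → q* = 9.4214, p* = 17.905.
At the ceiling p = 14.08, quantity supplied = (14.08 − 11.8)/0.648 = 3.5185.
Willingness to pay at q' = 3.5185: 24.5 − 0.7·3.5185 = 22.0371.
Δq = 9.4214 − 3.5185 = 5.9029; wedge = 22.0371 − 14.08 = 7.9571.
DWL = ½ × 5.9029 × 7.9571 = $23.48 thousand.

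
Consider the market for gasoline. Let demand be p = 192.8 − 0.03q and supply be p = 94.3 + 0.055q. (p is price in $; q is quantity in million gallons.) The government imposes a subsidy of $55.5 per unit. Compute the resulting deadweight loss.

Competitive equilibrium: 192.8 − 0.03q = 94.3 + 0.055q → q* = 1158.8235, p* = 158.0353.
The subsidy lowers effective supply by 55.5: p = 38.8 + 0.055q.
New quantity: 192.8 − 0.03q = 38.8 + 0.055q → q' = 1811.7647.
Overproduction Δq = 1811.7647 − 1158.8235 = 652.9412; wedge = subsidy = 55.5.
The triangle = ½ × 652.9412 × 55.5 = $18119.12 million.

$18119.12 million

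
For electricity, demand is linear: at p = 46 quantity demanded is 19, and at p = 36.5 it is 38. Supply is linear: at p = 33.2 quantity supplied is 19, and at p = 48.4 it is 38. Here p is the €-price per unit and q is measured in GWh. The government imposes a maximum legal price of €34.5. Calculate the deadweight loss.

€43.93

Demand slope = (36.5 − 46)/(38 − 19) = −0.5, so p = 55.5 − 0.5q.
Supply slope = (48.4 − 33.2)/(38 − 19) = 0.8, so p = 18 + 0.8q.
Competitive equilibrium: 55.5 − 0.5q = 18 + 0.8q → q* = 28.8462, p* = 41.0769.
At the ceiling p = 34.5, quantity supplied = (34.5 − 18)/0.8 = 20.625.
Willingness to pay at q' = 20.625: 55.5 − 0.5·20.625 = 45.1875.
Δq = 28.8462 − 20.625 = 8.2212; wedge = 45.1875 − 34.5 = 10.6875.
DWL = ½ × 8.2212 × 10.6875 = €43.93.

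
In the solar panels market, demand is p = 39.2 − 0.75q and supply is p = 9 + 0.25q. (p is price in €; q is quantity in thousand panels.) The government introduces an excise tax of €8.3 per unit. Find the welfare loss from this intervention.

€34.445 thousand

Competitive equilibrium: 39.2 − 0.75q = 9 + 0.25q → q* = 30.2, p* = 16.55.
With the tax, the buyer price exceeds the seller price by 8.3: (39.2 − 0.75q) − (9 + 0.25q) = 8.3 → q' = 21.9.
Δq = 30.2 − 21.9 = 8.3; the wedge equals the tax, 8.3.
DWL = ½ × 8.3 × 8.3 = €34.445 thousand.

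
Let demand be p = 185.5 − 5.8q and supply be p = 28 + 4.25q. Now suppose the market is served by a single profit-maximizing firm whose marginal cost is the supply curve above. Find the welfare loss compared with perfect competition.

Competitive equilibrium: 185.5 − 5.8q = 28 + 4.25q → q* = 15.6716, p* = 94.6045.
Marginal revenue: MR = 185.5 − 11.6q. Set MR = MC: 185.5 − 11.6q = 28 + 4.25q → q_m = 9.9369.
Price p_m = 185.5 − 5.8·9.9369 = 127.866; MC(q_m) = 28 + 4.25·9.9369 = 70.2318.
Competitive q* = 15.6716, so Δq = 5.7347; wedge = 127.866 − 70.2318 = 57.6342.
Deadweight loss = ½ × 5.7347 × 57.6342 = 165.26.

165.26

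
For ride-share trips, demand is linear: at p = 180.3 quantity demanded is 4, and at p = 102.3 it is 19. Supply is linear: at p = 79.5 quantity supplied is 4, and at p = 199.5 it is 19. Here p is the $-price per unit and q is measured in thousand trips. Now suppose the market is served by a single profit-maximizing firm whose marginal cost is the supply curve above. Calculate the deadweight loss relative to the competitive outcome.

Demand slope = (102.3 − 180.3)/(19 − 4) = −5.2, so p = 201.1 − 5.2q.
Supply slope = (199.5 − 79.5)/(19 − 4) = 8, so p = 47.5 + 8q.
Competitive equilibrium: 201.1 − 5.2q = 47.5 + 8q → q* = 11.6364, p* = 140.5909.
Marginal revenue: MR = 201.1 − 10.4q. Set MR = MC: 201.1 − 10.4q = 47.5 + 8q → q_m = 8.3478.
Price p_m = 201.1 − 5.2·8.3478 = 157.6914; MC(q_m) = 47.5 + 8·8.3478 = 114.2824.
Competitive q* = 11.6364, so Δq = 3.2886; wedge = 157.6914 − 114.2824 = 43.409.
The triangle = ½ × 3.2886 × 43.409 = $71.38 thousand.

$71.38 thousand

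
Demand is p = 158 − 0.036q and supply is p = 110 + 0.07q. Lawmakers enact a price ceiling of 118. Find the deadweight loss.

6074.46

Competitive equilibrium: 158 − 0.036q = 110 + 0.07q → q* = 452.830189, p* = 141.698113.
At the ceiling p = 118, quantity supplied = (118 − 110)/0.07 = 114.285714.
Willingness to pay at q' = 114.285714: 158 − 0.036·114.285714 = 153.885714.
Δq = 452.830189 − 114.285714 = 338.544475; wedge = 153.885714 − 118 = 35.885714.
DWL = ½ × 338.544475 × 35.885714 = 6074.46.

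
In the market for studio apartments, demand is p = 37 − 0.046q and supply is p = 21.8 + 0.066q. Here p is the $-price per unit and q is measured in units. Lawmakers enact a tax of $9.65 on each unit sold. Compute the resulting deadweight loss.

$415.73

Competitive equilibrium: 37 − 0.046q = 21.8 + 0.066q → q* = 135.7143, p* = 30.7571.
With the tax, the buyer price exceeds the seller price by 9.65: (37 − 0.046q) − (21.8 + 0.066q) = 9.65 → q' = 49.5536.
Δq = 135.7143 − 49.5536 = 86.1607; the wedge equals the tax, 9.65.
The triangle = ½ × 86.1607 × 9.65 = $415.73.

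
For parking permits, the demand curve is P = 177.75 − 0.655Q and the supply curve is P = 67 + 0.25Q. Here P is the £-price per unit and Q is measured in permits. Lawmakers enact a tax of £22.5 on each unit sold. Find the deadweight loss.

£279.70

Competitive equilibrium: 177.75 − 0.655Q = 67 + 0.25Q → Q* = 122.3757, P* = 97.5939.
With the tax, the buyer price exceeds the seller price by 22.5: (177.75 − 0.655Q) − (67 + 0.25Q) = 22.5 → Q' = 97.5138.
ΔQ = 122.3757 − 97.5138 = 24.8619; the wedge equals the tax, 22.5.
The triangle = ½ × 24.8619 × 22.5 = £279.70.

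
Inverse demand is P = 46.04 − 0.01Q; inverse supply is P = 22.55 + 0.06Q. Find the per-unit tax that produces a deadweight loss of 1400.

Competitive equilibrium: 46.04 − 0.01Q = 22.55 + 0.06Q → Q* = 335.5714, P* = 42.6843.
A tax t gives ΔQ = t/0.07 and wedge t, so DWL = t²/0.14.
t²/0.14 = 1400 → t² = 196 → t = 14.

14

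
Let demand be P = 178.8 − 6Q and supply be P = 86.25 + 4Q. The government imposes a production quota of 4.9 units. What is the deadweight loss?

94.83

Competitive equilibrium: 178.8 − 6Q = 86.25 + 4Q → Q* = 9.255, P* = 123.27.
At Q = 4.9: demand price = 178.8 − 6·4.9 = 149.4; supply price = 86.25 + 4·4.9 = 105.85.
ΔQ = 9.255 − 4.9 = 4.355; wedge = 149.4 − 105.85 = 43.55.
The triangle = ½ × 4.355 × 43.55 = 94.83.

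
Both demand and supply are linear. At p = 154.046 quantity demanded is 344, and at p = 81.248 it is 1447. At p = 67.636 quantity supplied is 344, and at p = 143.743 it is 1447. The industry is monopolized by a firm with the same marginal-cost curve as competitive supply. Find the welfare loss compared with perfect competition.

7047.82

Demand slope = (81.248 − 154.046)/(1447 − 344) = −0.066, so p = 176.75 − 0.066q.
Supply slope = (143.743 − 67.636)/(1447 − 344) = 0.069, so p = 43.9 + 0.069q.
Competitive equilibrium: 176.75 − 0.066q = 43.9 + 0.069q → q* = 984.074074, p* = 111.801111.
Marginal revenue: MR = 176.75 − 0.132q. Set MR = MC: 176.75 − 0.132q = 43.9 + 0.069q → q_m = 660.945274.
Price p_m = 176.75 − 0.066·660.945274 = 133.127612; MC(q_m) = 43.9 + 0.069·660.945274 = 89.505224.
Competitive q* = 984.074074, so Δq = 323.1288; wedge = 133.127612 − 89.505224 = 43.622388.
DWL = ½ × 323.1288 × 43.622388 = 7047.82.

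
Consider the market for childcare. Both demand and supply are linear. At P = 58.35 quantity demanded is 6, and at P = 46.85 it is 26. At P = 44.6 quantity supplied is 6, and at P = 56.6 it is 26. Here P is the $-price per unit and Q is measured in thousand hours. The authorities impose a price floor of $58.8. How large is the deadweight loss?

Demand slope = (46.85 − 58.35)/(26 − 6) = −0.575, so P = 61.8 − 0.575Q.
Supply slope = (56.6 − 44.6)/(26 − 6) = 0.6, so P = 41 + 0.6Q.
Competitive equilibrium: 61.8 − 0.575Q = 41 + 0.6Q → Q* = 17.7021, P* = 51.6213.
At the floor P = 58.8, quantity demanded = (61.8 − 58.8)/0.575 = 5.2174.
Sellers' marginal cost at Q' = 5.2174: 41 + 0.6·5.2174 = 44.1304.
ΔQ = 17.7021 − 5.2174 = 12.4847; wedge = 58.8 − 44.1304 = 14.6696.
DWL = ½ × 12.4847 × 14.6696 = $91.57 thousand.

$91.57 thousand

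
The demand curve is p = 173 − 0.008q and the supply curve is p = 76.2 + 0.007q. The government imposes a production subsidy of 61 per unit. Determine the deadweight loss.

Competitive equilibrium: 173 − 0.008q = 76.2 + 0.007q → q* = 6453.3333, p* = 121.3733.
The subsidy lowers effective supply by 61: p = 15.2 + 0.007q.
New quantity: 173 − 0.008q = 15.2 + 0.007q → q' = 10520.
Overproduction Δq = 10520 − 6453.3333 = 4066.6667; wedge = subsidy = 61.
DWL = ½ × 4066.6667 × 61 = 124033.33.

124033.33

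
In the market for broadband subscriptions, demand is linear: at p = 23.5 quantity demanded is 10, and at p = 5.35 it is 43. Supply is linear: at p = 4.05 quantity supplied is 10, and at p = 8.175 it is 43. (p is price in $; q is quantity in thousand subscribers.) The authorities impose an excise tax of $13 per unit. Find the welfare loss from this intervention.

Demand slope = (5.35 − 23.5)/(43 − 10) = −0.55, so p = 29 − 0.55q.
Supply slope = (8.175 − 4.05)/(43 − 10) = 0.125, so p = 2.8 + 0.125q.
Competitive equilibrium: 29 − 0.55q = 2.8 + 0.125q → q* = 38.81481, p* = 7.65185.
With the tax, the buyer price exceeds the seller price by 13: (29 − 0.55q) − (2.8 + 0.125q) = 13 → q' = 19.55556.
Δq = 38.81481 − 19.55556 = 19.25925; the wedge equals the tax, 13.
Deadweight loss = ½ × 19.25925 × 13 = $125.19 thousand.

$125.19 thousand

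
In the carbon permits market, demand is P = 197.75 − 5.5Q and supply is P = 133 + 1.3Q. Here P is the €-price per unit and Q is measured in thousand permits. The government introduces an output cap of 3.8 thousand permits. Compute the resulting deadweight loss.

Competitive equilibrium: 197.75 − 5.5Q = 133 + 1.3Q → Q* = 9.5221, P* = 145.3787.
At Q = 3.8: demand price = 197.75 − 5.5·3.8 = 176.85; supply price = 133 + 1.3·3.8 = 137.94.
ΔQ = 9.5221 − 3.8 = 5.7221; wedge = 176.85 − 137.94 = 38.91.
Deadweight loss = ½ × 5.7221 × 38.91 = €111.32 thousand.

€111.32 thousand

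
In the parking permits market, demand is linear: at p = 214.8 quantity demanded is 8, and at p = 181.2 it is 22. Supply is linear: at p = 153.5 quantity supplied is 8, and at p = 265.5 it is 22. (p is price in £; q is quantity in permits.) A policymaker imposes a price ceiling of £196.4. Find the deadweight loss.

Demand slope = (181.2 − 214.8)/(22 − 8) = −2.4, so p = 234 − 2.4q.
Supply slope = (265.5 − 153.5)/(22 − 8) = 8, so p = 89.5 + 8q.
Competitive equilibrium: 234 − 2.4q = 89.5 + 8q → q* = 13.8942, p* = 200.6538.
At the ceiling p = 196.4, quantity supplied = (196.4 − 89.5)/8 = 13.3625.
Willingness to pay at q' = 13.3625: 234 − 2.4·13.3625 = 201.93.
Δq = 13.8942 − 13.3625 = 0.5317; wedge = 201.93 − 196.4 = 5.53.
DWL = ½ × 0.5317 × 5.53 = £1.47.

£1.47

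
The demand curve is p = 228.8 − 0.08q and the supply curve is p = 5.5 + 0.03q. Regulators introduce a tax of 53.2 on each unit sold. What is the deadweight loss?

12864.73

Competitive equilibrium: 228.8 − 0.08q = 5.5 + 0.03q → q* = 2030, p* = 66.4.
With the tax, the buyer price exceeds the seller price by 53.2: (228.8 − 0.08q) − (5.5 + 0.03q) = 53.2 → q' = 1546.3636.
Δq = 2030 − 1546.3636 = 483.6364; the wedge equals the tax, 53.2.
Deadweight loss = ½ × 483.6364 × 53.2 = 12864.73.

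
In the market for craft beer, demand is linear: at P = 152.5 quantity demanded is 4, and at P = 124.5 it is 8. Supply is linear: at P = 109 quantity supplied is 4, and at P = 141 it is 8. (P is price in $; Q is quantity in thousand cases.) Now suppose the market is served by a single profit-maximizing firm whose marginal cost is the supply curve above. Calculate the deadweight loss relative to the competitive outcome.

$36.15 thousand

Demand slope = (124.5 − 152.5)/(8 − 4) = −7, so P = 180.5 − 7Q.
Supply slope = (141 − 109)/(8 − 4) = 8, so P = 77 + 8Q.
Competitive equilibrium: 180.5 − 7Q = 77 + 8Q → Q* = 6.9, P* = 132.2.
Marginal revenue: MR = 180.5 − 14Q. Set MR = MC: 180.5 − 14Q = 77 + 8Q → Q_m = 4.7045.
Price P_m = 180.5 − 7·4.7045 = 147.5685; MC(Q_m) = 77 + 8·4.7045 = 114.636.
Competitive Q* = 6.9, so ΔQ = 2.1955; wedge = 147.5685 − 114.636 = 32.9325.
The triangle = ½ × 2.1955 × 32.9325 = $36.15 thousand.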